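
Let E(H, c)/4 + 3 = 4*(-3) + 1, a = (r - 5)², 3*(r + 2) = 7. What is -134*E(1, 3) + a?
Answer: 67732/9 ≈ 7525.8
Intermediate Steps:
r = ⅓ (r = -2 + (⅓)*7 = -2 + 7/3 = ⅓ ≈ 0.33333)
a = 196/9 (a = (⅓ - 5)² = (-14/3)² = 196/9 ≈ 21.778)
E(H, c) = -56 (E(H, c) = -12 + 4*(4*(-3) + 1) = -12 + 4*(-12 + 1) = -12 + 4*(-11) = -12 - 44 = -56)
-134*E(1, 3) + a = -134*(-56) + 196/9 = 7504 + 196/9 = 67732/9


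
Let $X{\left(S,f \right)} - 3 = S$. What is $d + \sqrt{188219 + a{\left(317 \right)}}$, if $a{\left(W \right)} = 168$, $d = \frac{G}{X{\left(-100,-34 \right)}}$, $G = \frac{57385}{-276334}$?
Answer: $\frac{57385}{26804398} + \sqrt{188387} \approx 434.04$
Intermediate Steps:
$X{\left(S,f \right)} = 3 + S$
$G = - \frac{57385}{276334}$ ($G = 57385 \left(- \frac{1}{276334}\right) = - \frac{57385}{276334} \approx -0.20767$)
$d = \frac{57385}{26804398}$ ($d = - \frac{57385}{276334 \left(3 - 100\right)} = - \frac{57385}{276334 \left(-97\right)} = \left(- \frac{57385}{276334}\right) \left(- \frac{1}{97}\right) = \frac{57385}{26804398} \approx 0.0021409$)
$d + \sqrt{188219 + a{\left(317 \right)}} = \frac{57385}{26804398} + \sqrt{188219 + 168} = \frac{57385}{26804398} + \sqrt{188387}$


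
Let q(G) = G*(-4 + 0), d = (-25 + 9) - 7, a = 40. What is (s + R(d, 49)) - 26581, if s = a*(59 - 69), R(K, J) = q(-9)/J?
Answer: -1322033/49 ≈ -26980.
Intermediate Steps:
d = -23 (d = -16 - 7 = -23)
q(G) = -4*G (q(G) = G*(-4) = -4*G)
R(K, J) = 36/J (R(K, J) = (-4*(-9))/J = 36/J)
s = -400 (s = 40*(59 - 69) = 40*(-10) = -400)
(s + R(d, 49)) - 26581 = (-400 + 36/49) - 26581 = -19564/49 - 26581 = -1322033/49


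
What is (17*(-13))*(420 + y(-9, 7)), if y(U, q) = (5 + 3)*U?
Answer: -76908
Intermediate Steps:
y(U, q) = 8*U
(17*(-13))*(420 + y(-9, 7)) = (17*(-13))*(420 + 8*(-9)) = -221*(420 - 72) = -221*348 = -76908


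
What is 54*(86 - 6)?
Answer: 4320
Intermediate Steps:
54*(86 - 6) = 54*80 = 4320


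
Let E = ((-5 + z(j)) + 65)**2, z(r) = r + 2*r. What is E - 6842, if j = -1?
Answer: -3593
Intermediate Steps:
z(r) = 3*r
E = 3249 (E = ((-5 + 3*(-1)) + 65)**2 = ((-5 - 3) + 65)**2 = (-8 + 65)**2 = 57**2 = 3249)
E - 6842 = 3249 - 6842 = -3593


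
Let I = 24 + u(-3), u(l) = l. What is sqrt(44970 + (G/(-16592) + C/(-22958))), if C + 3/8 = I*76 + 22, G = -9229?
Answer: sqrt(101956093300471820982)/47614892 ≈ 212.06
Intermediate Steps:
I = 21 (I = 24 - 3 = 21)
C = 12941/8 (C = -3/8 + (21*76 + 22) = -3/8 + (1596 + 22) = -3/8 + 1618 = 12941/8 ≈ 1617.6)
sqrt(44970 + (G/(-16592) + C/(-22958))) = sqrt(44970 + (-9229/(-16592) + (12941/8)/(-22958))) = sqrt(44970 + (-9229*(-1/16592) + (12941/8)*(-1/22958))) = sqrt(44970 + (9229/16592 - 12941/183664)) = sqrt(44970 + 46259937/95229784) = sqrt(4282529646417/95229784) = sqrt(101956093300471820982)/47614892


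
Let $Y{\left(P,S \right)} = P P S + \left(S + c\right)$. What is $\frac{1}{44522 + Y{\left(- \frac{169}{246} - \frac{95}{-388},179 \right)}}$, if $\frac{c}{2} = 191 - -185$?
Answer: $\frac{2277580176}{103602551883707} \approx 2.1984 \cdot 10^{-5}$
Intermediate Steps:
$c = 752$ ($c = 2 \left(191 - -185\right) = 2 \left(191 + 185\right) = 2 \cdot 376 = 752$)
$Y{\left(P,S \right)} = 752 + S + S P^{2}$ ($Y{\left(P,S \right)} = P P S + \left(S + 752\right) = P^{2} S + \left(752 + S\right) = S P^{2} + \left(752 + S\right) = 752 + S + S P^{2}$)
$\frac{1}{44522 + Y{\left(- \frac{169}{246} - \frac{95}{-388},179 \right)}} = \frac{1}{44522 + \left(752 + 179 + 179 \left(- \frac{169}{246} - \frac{95}{-388}\right)^{2}\right)} = \frac{1}{44522 + \left(752 + 179 + 179 \left(\left(-169\right) \frac{1}{246} - - \frac{95}{388}\right)^{2}\right)} = \frac{1}{44522 + \left(752 + 179 + 179 \left(- \frac{169}{246} + \frac{95}{388}\right)^{2}\right)} = \frac{1}{44522 + \left(752 + 179 + 179 \left(- \frac{21101}{47724}\right)^{2}\right)} = \frac{1}{44522 + \left(752 + 179 + 179 \cdot \frac{445252201}{2277580176}\right)} = \frac{1}{44522 + \left(752 + 179 + \frac{79700143979}{2277580176}\right)} = \frac{1}{44522 + \frac{2200127287835}{2277580176}} = \frac{1}{\frac{103602551883707}{2277580176}} = \frac{2277580176}{103602551883707}$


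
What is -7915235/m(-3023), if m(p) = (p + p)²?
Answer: -7915235/36554116 ≈ -0.21653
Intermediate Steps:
m(p) = 4*p² (m(p) = (2*p)² = 4*p²)
-7915235/m(-3023) = -7915235/(4*(-3023)²) = -7915235/(4*9138529) = -7915235/36554116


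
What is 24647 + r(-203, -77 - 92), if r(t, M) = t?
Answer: 24444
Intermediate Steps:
24647 + r(-203, -77 - 92) = 24647 - 203 = 24444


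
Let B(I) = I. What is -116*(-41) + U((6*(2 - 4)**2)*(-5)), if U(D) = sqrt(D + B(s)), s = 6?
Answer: 4756 + I*sqrt(114) ≈ 4756.0 + 10.677*I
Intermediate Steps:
U(D) = sqrt(6 + D) (U(D) = sqrt(D + 6) = sqrt(6 + D))
-116*(-41) + U((6*(2 - 4)**2)*(-5)) = -116*(-41) + sqrt(6 + (6*(2 - 4)**2)*(-5)) = 4756 + sqrt(6 + (6*(-2)**2)*(-5)) = 4756 + sqrt(6 + (6*4)*(-5)) = 4756 + sqrt(6 + 24*(-5)) = 4756 + sqrt(6 - 120) = 4756 + sqrt(-114) = 4756 + I*sqrt(114)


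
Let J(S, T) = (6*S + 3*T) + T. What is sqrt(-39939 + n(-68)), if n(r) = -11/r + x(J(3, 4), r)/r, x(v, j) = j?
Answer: I*sqrt(46168141)/34 ≈ 199.84*I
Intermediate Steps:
J(S, T) = 4*T + 6*S (J(S, T) = (3*T + 6*S) + T = 4*T + 6*S)
n(r) = 1 - 11/r (n(r) = -11/r + r/r = -11/r + 1 = 1 - 11/r)
sqrt(-39939 + n(-68)) = sqrt(-39939 + (-11 - 68)/(-68)) = sqrt(-39939 - 1/68*(-79)) = sqrt(-39939 + 79/68) = sqrt(-2715773/68) = I*sqrt(46168141)/34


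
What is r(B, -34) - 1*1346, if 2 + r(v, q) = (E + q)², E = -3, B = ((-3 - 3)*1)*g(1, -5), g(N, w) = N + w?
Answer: 21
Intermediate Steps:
B = 24 (B = ((-3 - 3)*1)*(1 - 5) = -6*1*(-4) = -6*(-4) = 24)
r(v, q) = -2 + (-3 + q)²
r(B, -34) - 1*1346 = (-2 + (-3 - 34)²) - 1*1346 = (-2 + (-37)²) - 1346 = (-2 + 1369) - 1346 = 1367 - 1346 = 21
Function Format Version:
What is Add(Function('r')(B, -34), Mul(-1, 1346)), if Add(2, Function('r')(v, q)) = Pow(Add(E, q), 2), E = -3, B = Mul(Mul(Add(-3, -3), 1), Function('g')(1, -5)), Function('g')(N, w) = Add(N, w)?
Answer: 21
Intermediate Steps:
B = 24 (B = Mul(Mul(Add(-3, -3), 1), Add(1, -5)) = Mul(Mul(-6, 1), -4) = Mul(-6, -4) = 24)
Function('r')(v, q) = Add(-2, Pow(Add(-3, q), 2))
Add(Function('r')(B, -34), Mul(-1, 1346)) = Add(Add(-2, Pow(Add(-3, -34), 2)), Mul(-1, 1346)) = Add(Add(-2, Pow(-37, 2)), -1346) = Add(Add(-2, 1369), -1346) = Add(1367, -1346) = 21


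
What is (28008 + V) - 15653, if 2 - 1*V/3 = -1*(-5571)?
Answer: -4352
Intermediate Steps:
V = -16707 (V = 6 - (-3)*(-5571) = 6 - 3*5571 = 6 - 16713 = -16707)
(28008 + V) - 15653 = (28008 - 16707) - 15653 = 11301 - 15653 = -4352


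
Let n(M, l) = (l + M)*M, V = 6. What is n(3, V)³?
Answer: 19683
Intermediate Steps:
n(M, l) = M*(M + l) (n(M, l) = (M + l)*M = M*(M + l))
n(3, V)³ = (3*(3 + 6))³ = (3*9)³ = 27³ = 19683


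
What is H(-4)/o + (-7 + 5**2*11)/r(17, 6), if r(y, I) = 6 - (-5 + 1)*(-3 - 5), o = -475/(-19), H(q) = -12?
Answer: -3506/325 ≈ -10.788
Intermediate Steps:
o = 25 (o = -475*(-1/19) = 25)
r(y, I) = -26 (r(y, I) = 6 - (-4)*(-8) = 6 - 1*32 = 6 - 32 = -26)
H(-4)/o + (-7 + 5**2*11)/r(17, 6) = -12/25 + (-7 + 5**2*11)/(-26) = -12*1/25 + (-7 + 25*11)*(-1/26) = -12/25 + (-7 + 275)*(-1/26) = -12/25 + 268*(-1/26) = -12/25 - 134/13 = -3506/325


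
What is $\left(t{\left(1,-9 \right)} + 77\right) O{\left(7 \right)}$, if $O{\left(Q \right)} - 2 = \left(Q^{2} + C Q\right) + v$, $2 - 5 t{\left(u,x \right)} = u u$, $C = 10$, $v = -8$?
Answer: $\frac{43618}{5} \approx 8723.6$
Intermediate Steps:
$t{\left(u,x \right)} = \frac{2}{5} - \frac{u^{2}}{5}$ ($t{\left(u,x \right)} = \frac{2}{5} - \frac{u u}{5} = \frac{2}{5} - \frac{u^{2}}{5}$)
$O{\left(Q \right)} = -6 + Q^{2} + 10 Q$ ($O{\left(Q \right)} = 2 - \left(8 - Q^{2} - 10 Q\right) = 2 + \left(-8 + Q^{2} + 10 Q\right) = -6 + Q^{2} + 10 Q$)
$\left(t{\left(1,-9 \right)} + 77\right) O{\left(7 \right)} = \left(\left(\frac{2}{5} - \frac{1^{2}}{5}\right) + 77\right) \left(-6 + 7^{2} + 10 \cdot 7\right) = \left(\left(\frac{2}{5} - \frac{1}{5}\right) + 77\right) \left(-6 + 49 + 70\right) = \left(\left(\frac{2}{5} - \frac{1}{5}\right) + 77\right) 113 = \left(\frac{1}{5} + 77\right) 113 = \frac{386}{5} \cdot 113 = \frac{43618}{5}$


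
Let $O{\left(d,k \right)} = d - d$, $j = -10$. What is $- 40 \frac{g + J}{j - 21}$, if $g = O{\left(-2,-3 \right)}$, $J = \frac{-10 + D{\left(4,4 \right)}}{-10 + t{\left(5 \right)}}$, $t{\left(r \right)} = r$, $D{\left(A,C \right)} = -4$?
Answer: $\frac{112}{31} \approx 3.6129$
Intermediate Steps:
$O{\left(d,k \right)} = 0$
$J = \frac{14}{5}$ ($J = \frac{-10 - 4}{-10 + 5} = - \frac{14}{-5} = \left(-14\right) \left(- \frac{1}{5}\right) = \frac{14}{5} \approx 2.8$)
$g = 0$
$- 40 \frac{g + J}{j - 21} = - 40 \frac{0 + \frac{14}{5}}{-10 - 21} = - 40 \frac{14}{5 \left(-31\right)} = - 40 \cdot \frac{14}{5} \left(- \frac{1}{31}\right) = \left(-40\right) \left(- \frac{14}{155}\right) = \frac{112}{31}$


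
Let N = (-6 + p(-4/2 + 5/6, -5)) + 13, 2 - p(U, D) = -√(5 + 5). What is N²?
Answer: (9 + √10)² ≈ 147.92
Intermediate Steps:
p(U, D) = 2 + √10 (p(U, D) = 2 - (-1)*√(5 + 5) = 2 - (-1)*√10 = 2 + √10)
N = 9 + √10 (N = (-6 + (2 + √10)) + 13 = (-4 + √10) + 13 = 9 + √10 ≈ 12.162)
N² = (9 + √10)²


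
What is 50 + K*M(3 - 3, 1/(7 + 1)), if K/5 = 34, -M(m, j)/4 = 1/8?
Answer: -35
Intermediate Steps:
M(m, j) = -½ (M(m, j) = -4/8 = -4*⅛ = -½)
K = 170 (K = 5*34 = 170)
50 + K*M(3 - 3, 1/(7 + 1)) = 50 + 170*(-½) = 50 - 85 = -35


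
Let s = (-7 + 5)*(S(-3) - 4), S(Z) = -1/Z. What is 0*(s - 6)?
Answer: 0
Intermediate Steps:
s = 22/3 (s = (-7 + 5)*(-1/(-3) - 4) = -2*(-1*(-⅓) - 4) = -2*(⅓ - 4) = -2*(-11/3) = 22/3 ≈ 7.3333)
0*(s - 6) = 0*(22/3 - 6) = 0*(4/3) = 0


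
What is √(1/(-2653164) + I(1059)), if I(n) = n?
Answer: 5*√8282885201873/442194 ≈ 32.542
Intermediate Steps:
√(1/(-2653164) + I(1059)) = √(1/(-2653164) + 1059) = √(-1/2653164 + 1059) = √(2809700675/2653164) = 5*√8282885201873/442194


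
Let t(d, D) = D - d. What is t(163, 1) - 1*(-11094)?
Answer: 10932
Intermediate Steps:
t(163, 1) - 1*(-11094) = (1 - 1*163) - 1*(-11094) = (1 - 163) + 11094 = -162 + 11094 = 10932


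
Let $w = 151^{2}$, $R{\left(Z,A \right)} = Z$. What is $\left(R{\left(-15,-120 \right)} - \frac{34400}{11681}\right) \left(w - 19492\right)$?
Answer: $- \frac{693616035}{11681} \approx -59380.0$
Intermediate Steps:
$w = 22801$
$\left(R{\left(-15,-120 \right)} - \frac{34400}{11681}\right) \left(w - 19492\right) = \left(-15 - \frac{34400}{11681}\right) \left(22801 - 19492\right) = \left(-15 - \frac{34400}{11681}\right) 3309 = \left(- \frac{209615}{11681}\right) 3309 = - \frac{693616035}{11681}$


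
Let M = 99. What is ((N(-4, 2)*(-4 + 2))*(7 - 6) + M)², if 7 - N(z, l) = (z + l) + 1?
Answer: 6889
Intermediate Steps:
N(z, l) = 6 - l - z (N(z, l) = 7 - ((z + l) + 1) = 7 - ((l + z) + 1) = 7 - (1 + l + z) = 7 + (-1 - l - z) = 6 - l - z)
((N(-4, 2)*(-4 + 2))*(7 - 6) + M)² = (((6 - 1*2 - 1*(-4))*(-4 + 2))*(7 - 6) + 99)² = (((6 - 2 + 4)*(-2))*1 + 99)² = ((8*(-2))*1 + 99)² = (-16*1 + 99)² = (-16 + 99)² = 83² = 6889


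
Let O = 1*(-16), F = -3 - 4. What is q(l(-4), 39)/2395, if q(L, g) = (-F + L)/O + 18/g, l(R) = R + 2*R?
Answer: 161/498160 ≈ 0.00032319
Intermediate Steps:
l(R) = 3*R
F = -7
O = -16
q(L, g) = -7/16 + 18/g - L/16 (q(L, g) = (-1*(-7) + L)/(-16) + 18/g = (7 + L)*(-1/16) + 18/g = (-7/16 - L/16) + 18/g = -7/16 + 18/g - L/16)
q(l(-4), 39)/2395 = ((1/16)*(288 - 1*39*(7 + 3*(-4)))/39)/2395 = ((1/16)*(1/39)*(288 - 1*39*(7 - 12)))*(1/2395) = ((1/16)*(1/39)*(288 - 1*39*(-5)))*(1/2395) = ((1/16)*(1/39)*(288 + 195))*(1/2395) = ((1/16)*(1/39)*483)*(1/2395) = (161/208)*(1/2395) = 161/498160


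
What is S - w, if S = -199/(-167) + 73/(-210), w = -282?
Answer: 9919339/35070 ≈ 282.84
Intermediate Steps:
S = 29599/35070 (S = -199*(-1/167) + 73*(-1/210) = 199/167 - 73/210 = 29599/35070 ≈ 0.84400)
S - w = 29599/35070 - 1*(-282) = 29599/35070 + 282 = 9919339/35070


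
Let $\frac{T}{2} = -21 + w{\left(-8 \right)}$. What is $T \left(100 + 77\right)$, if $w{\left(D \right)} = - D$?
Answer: $-4602$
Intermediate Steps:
$T = -26$ ($T = 2 \left(-21 - -8\right) = 2 \left(-21 + 8\right) = 2 \left(-13\right) = -26$)
$T \left(100 + 77\right) = - 26 \left(100 + 77\right) = \left(-26\right) 177 = -4602$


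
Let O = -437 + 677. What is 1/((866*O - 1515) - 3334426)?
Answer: -1/3128101 ≈ -3.1968e-7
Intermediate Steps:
O = 240
1/((866*O - 1515) - 3334426) = 1/((866*240 - 1515) - 3334426) = 1/((207840 - 1515) - 3334426) = 1/(206325 - 3334426) = 1/(-3128101) = -1/3128101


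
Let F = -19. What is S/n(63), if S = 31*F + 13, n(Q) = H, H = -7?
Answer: 576/7 ≈ 82.286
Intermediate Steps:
n(Q) = -7
S = -576 (S = 31*(-19) + 13 = -589 + 13 = -576)
S/n(63) = -576/(-7) = -576*(-1/7) = 576/7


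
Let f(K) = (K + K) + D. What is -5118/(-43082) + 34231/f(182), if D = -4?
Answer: 738291211/7754760 ≈ 95.205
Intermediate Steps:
f(K) = -4 + 2*K (f(K) = (K + K) - 4 = 2*K - 4 = -4 + 2*K)
-5118/(-43082) + 34231/f(182) = -5118/(-43082) + 34231/(-4 + 2*182) = -5118*(-1/43082) + 34231/(-4 + 364) = 2559/21541 + 34231/360 = 738291211/7754760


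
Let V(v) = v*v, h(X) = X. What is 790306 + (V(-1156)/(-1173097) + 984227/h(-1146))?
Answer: 1061306889761497/1344369162 ≈ 7.8945e+5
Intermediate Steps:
V(v) = v²
790306 + (V(-1156)/(-1173097) + 984227/h(-1146)) = 790306 + ((-1156)²/(-1173097) + 984227/(-1146)) = 790306 + (1336336*(-1/1173097) + 984227*(-1/1146)) = 790306 + (-1336336/1173097 - 984227/1146) = 790306 - 1156125182075/1344369162 = 1061306889761497/1344369162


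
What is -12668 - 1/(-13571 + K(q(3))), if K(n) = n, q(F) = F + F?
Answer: -171841419/13565 ≈ -12668.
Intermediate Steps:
q(F) = 2*F
-12668 - 1/(-13571 + K(q(3))) = -12668 - 1/(-13571 + 2*3) = -12668 - 1/(-13571 + 6) = -12668 - 1/(-13565) = -12668 - 1*(-1/13565) = -12668 + 1/13565 = -171841419/13565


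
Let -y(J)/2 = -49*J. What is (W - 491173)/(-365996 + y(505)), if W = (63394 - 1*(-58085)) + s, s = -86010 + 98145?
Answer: 357559/316506 ≈ 1.1297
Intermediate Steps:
s = 12135
y(J) = 98*J (y(J) = -(-98)*J = 98*J)
W = 133614 (W = (63394 - 1*(-58085)) + 12135 = (63394 + 58085) + 12135 = 121479 + 12135 = 133614)
(W - 491173)/(-365996 + y(505)) = (133614 - 491173)/(-365996 + 98*505) = -357559/(-365996 + 49490) = -357559/(-316506) = -357559*(-1/316506) = 357559/316506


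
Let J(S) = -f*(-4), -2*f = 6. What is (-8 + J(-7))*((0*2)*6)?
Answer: 0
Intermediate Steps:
f = -3 (f = -½*6 = -3)
J(S) = -12 (J(S) = -1*(-3)*(-4) = 3*(-4) = -12)
(-8 + J(-7))*((0*2)*6) = (-8 - 12)*((0*2)*6) = -0*6 = -20*0 = 0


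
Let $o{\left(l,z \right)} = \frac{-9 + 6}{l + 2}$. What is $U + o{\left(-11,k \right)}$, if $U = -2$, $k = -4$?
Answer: $- \frac{5}{3} \approx -1.6667$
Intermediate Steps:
$o{\left(l,z \right)} = - \frac{3}{2 + l}$
$U + o{\left(-11,k \right)} = -2 - \frac{3}{2 - 11} = -2 - \frac{3}{-9} = -2 - - \frac{1}{3} = -2 + \frac{1}{3} = - \frac{5}{3}$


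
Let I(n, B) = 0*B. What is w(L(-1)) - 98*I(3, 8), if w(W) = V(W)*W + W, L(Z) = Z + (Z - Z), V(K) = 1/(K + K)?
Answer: -½ ≈ -0.50000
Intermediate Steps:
I(n, B) = 0
V(K) = 1/(2*K)
L(Z) = Z (L(Z) = Z + 0 = Z)
w(W) = ½ + W (w(W) = (1/(2*W))*W + W = ½ + W)
w(L(-1)) - 98*I(3, 8) = (½ - 1) - 98*0 = -½ + 0 = -½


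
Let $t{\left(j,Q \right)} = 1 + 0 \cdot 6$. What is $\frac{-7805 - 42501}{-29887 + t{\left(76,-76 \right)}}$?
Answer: $\frac{25153}{14943} \approx 1.6833$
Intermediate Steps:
$t{\left(j,Q \right)} = 1$ ($t{\left(j,Q \right)} = 1 + 0 = 1$)
$\frac{-7805 - 42501}{-29887 + t{\left(76,-76 \right)}} = \frac{-7805 - 42501}{-29887 + 1} = - \frac{50306}{-29886} = \left(-50306\right) \left(- \frac{1}{29886}\right) = \frac{25153}{14943}$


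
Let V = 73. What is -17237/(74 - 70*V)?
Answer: 17237/5036 ≈ 3.4228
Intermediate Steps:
-17237/(74 - 70*V) = -17237/(74 - 70*73) = -17237/(74 - 5110) = -17237/(-5036) = -17237*(-1/5036) = 17237/5036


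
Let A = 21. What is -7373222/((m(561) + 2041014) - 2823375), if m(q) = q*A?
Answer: 3686611/385290 ≈ 9.5684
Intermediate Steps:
m(q) = 21*q (m(q) = q*21 = 21*q)
-7373222/((m(561) + 2041014) - 2823375) = -7373222/((21*561 + 2041014) - 2823375) = -7373222/((11781 + 2041014) - 2823375) = -7373222/(2052795 - 2823375) = -7373222/(-770580) = -7373222*(-1/770580) = 3686611/385290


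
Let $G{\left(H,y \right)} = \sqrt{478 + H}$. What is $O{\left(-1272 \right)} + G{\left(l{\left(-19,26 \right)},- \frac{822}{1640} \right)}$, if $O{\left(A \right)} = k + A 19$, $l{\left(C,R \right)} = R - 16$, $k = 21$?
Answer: $-24147 + 2 \sqrt{122} \approx -24125.0$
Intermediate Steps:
$l{\left(C,R \right)} = -16 + R$
$O{\left(A \right)} = 21 + 19 A$ ($O{\left(A \right)} = 21 + A 19 = 21 + 19 A$)
$O{\left(-1272 \right)} + G{\left(l{\left(-19,26 \right)},- \frac{822}{1640} \right)} = \left(21 + 19 \left(-1272\right)\right) + \sqrt{478 + \left(-16 + 26\right)} = \left(21 - 24168\right) + \sqrt{478 + 10} = -24147 + \sqrt{488} = -24147 + 2 \sqrt{122}$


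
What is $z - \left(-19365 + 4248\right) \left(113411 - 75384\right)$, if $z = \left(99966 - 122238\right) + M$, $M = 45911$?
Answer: $574877798$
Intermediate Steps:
$z = 23639$ ($z = \left(99966 - 122238\right) + 45911 = -22272 + 45911 = 23639$)
$z - \left(-19365 + 4248\right) \left(113411 - 75384\right) = 23639 - \left(-19365 + 4248\right) \left(113411 - 75384\right) = 23639 - - 15117 \left(113411 - 75384\right) = 23639 - \left(-15117\right) 38027 = 23639 - -574854159 = 23639 + 574854159 = 574877798$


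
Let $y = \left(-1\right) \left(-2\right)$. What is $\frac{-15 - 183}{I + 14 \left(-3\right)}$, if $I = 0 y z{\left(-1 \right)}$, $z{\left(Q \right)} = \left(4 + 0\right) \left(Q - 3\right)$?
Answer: $\frac{33}{7} \approx 4.7143$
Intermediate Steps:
$z{\left(Q \right)} = -12 + 4 Q$ ($z{\left(Q \right)} = 4 \left(-3 + Q\right) = -12 + 4 Q$)
$y = 2$
$I = 0$ ($I = 0 \cdot 2 \left(-12 + 4 \left(-1\right)\right) = 0 \left(-12 - 4\right) = 0 \left(-16\right) = 0$)
$\frac{-15 - 183}{I + 14 \left(-3\right)} = \frac{-15 - 183}{0 + 14 \left(-3\right)} = - \frac{198}{0 - 42} = - \frac{198}{-42} = \left(-198\right) \left(- \frac{1}{42}\right) = \frac{33}{7}$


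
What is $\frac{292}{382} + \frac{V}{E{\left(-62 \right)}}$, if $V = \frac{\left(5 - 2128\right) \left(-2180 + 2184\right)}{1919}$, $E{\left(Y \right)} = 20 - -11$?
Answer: $\frac{7063422}{11362399} \approx 0.62165$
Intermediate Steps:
$E{\left(Y \right)} = 31$ ($E{\left(Y \right)} = 20 + 11 = 31$)
$V = - \frac{8492}{1919}$ ($V = \left(-2123\right) 4 \cdot \frac{1}{1919} = \left(-8492\right) \frac{1}{1919} = - \frac{8492}{1919} \approx -4.4252$)
$\frac{292}{382} + \frac{V}{E{\left(-62 \right)}} = \frac{292}{382} - \frac{8492}{1919 \cdot 31} = 292 \cdot \frac{1}{382} - \frac{8492}{59489} = \frac{146}{191} - \frac{8492}{59489} = \frac{7063422}{11362399}$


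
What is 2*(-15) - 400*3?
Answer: -1230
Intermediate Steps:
2*(-15) - 400*3 = -30 - 20*60 = -30 - 1200 = -1230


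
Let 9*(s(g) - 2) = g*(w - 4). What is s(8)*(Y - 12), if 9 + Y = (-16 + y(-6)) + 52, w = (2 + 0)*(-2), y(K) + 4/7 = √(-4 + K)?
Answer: -4646/63 - 46*I*√10/9 ≈ -73.746 - 16.163*I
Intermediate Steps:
y(K) = -4/7 + √(-4 + K)
w = -4 (w = 2*(-2) = -4)
Y = 185/7 + I*√10 (Y = -9 + ((-16 + (-4/7 + √(-4 - 6))) + 52) = -9 + ((-16 + (-4/7 + √(-10))) + 52) = -9 + ((-16 + (-4/7 + I*√10)) + 52) = -9 + ((-116/7 + I*√10) + 52) = -9 + (248/7 + I*√10) = 185/7 + I*√10 ≈ 26.429 + 3.1623*I)
s(g) = 2 - 8*g/9 (s(g) = 2 + (g*(-4 - 4))/9 = 2 + (g*(-8))/9 = 2 + (-8*g)/9 = 2 - 8*g/9)
s(8)*(Y - 12) = (2 - 8/9*8)*((185/7 + I*√10) - 12) = (2 - 64/9)*(101/7 + I*√10) = -46*(101/7 + I*√10)/9 = -4646/63 - 46*I*√10/9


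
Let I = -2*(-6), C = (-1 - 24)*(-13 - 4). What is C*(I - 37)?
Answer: -10625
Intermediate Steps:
C = 425 (C = -25*(-17) = 425)
I = 12
C*(I - 37) = 425*(12 - 37) = 425*(-25) = -10625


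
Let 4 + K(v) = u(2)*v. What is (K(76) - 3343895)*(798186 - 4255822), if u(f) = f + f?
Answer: 11560934441420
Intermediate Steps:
u(f) = 2*f
K(v) = -4 + 4*v (K(v) = -4 + (2*2)*v = -4 + 4*v)
(K(76) - 3343895)*(798186 - 4255822) = ((-4 + 4*76) - 3343895)*(798186 - 4255822) = ((-4 + 304) - 3343895)*(-3457636) = (300 - 3343895)*(-3457636) = -3343595*(-3457636) = 11560934441420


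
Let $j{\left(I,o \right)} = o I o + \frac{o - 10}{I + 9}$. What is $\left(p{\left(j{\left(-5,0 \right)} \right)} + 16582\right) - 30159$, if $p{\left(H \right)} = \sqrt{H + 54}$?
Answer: $-13577 + \frac{\sqrt{206}}{2} \approx -13570.0$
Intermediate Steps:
$j{\left(I,o \right)} = I o^{2} + \frac{-10 + o}{9 + I}$ ($j{\left(I,o \right)} = I o o + \frac{-10 + o}{9 + I} = I o^{2} + \frac{-10 + o}{9 + I}$)
$p{\left(H \right)} = \sqrt{54 + H}$
$\left(p{\left(j{\left(-5,0 \right)} \right)} + 16582\right) - 30159 = \left(\sqrt{54 + \frac{-10 + 0 + \left(-5\right)^{2} \cdot 0^{2} + 9 \left(-5\right) 0^{2}}{9 - 5}} + 16582\right) - 30159 = \left(\sqrt{54 + \frac{-10 + 0 + 25 \cdot 0 + 9 \left(-5\right) 0}{4}} + 16582\right) - 30159 = \left(\sqrt{54 + \frac{-10 + 0 + 0 + 0}{4}} + 16582\right) - 30159 = \left(\sqrt{54 + \frac{1}{4} \left(-10\right)} + 16582\right) - 30159 = \left(\sqrt{54 - \frac{5}{2}} + 16582\right) - 30159 = \left(\sqrt{\frac{103}{2}} + 16582\right) - 30159 = \left(\frac{\sqrt{206}}{2} + 16582\right) - 30159 = \left(16582 + \frac{\sqrt{206}}{2}\right) - 30159 = -13577 + \frac{\sqrt{206}}{2}$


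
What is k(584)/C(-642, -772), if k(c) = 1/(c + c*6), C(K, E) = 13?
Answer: 1/53144 ≈ 1.8817e-5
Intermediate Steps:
k(c) = 1/(7*c) (k(c) = 1/(c + 6*c) = 1/(7*c))
k(584)/C(-642, -772) = ((1/7)/584)/13 = ((1/7)*(1/584))*(1/13) = (1/4088)*(1/13) = 1/53144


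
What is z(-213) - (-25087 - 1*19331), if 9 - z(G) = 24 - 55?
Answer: 44458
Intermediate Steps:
z(G) = 40 (z(G) = 9 - (24 - 55) = 9 - 1*(-31) = 9 + 31 = 40)
z(-213) - (-25087 - 1*19331) = 40 - (-25087 - 1*19331) = 40 - (-25087 - 19331) = 40 - 1*(-44418) = 40 + 44418 = 44458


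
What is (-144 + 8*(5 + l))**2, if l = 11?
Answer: 256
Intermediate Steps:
(-144 + 8*(5 + l))**2 = (-144 + 8*(5 + 11))**2 = (-144 + 8*16)**2 = (-144 + 128)**2 = (-16)**2 = 256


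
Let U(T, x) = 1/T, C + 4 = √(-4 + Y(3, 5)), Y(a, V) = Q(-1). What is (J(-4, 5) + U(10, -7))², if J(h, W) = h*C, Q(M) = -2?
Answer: 16321/100 - 644*I*√6/5 ≈ 163.21 - 315.49*I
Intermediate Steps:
Y(a, V) = -2
C = -4 + I*√6 (C = -4 + √(-4 - 2) = -4 + √(-6) = -4 + I*√6 ≈ -4.0 + 2.4495*I)
J(h, W) = h*(-4 + I*√6)
(J(-4, 5) + U(10, -7))² = (-4*(-4 + I*√6) + 1/10)² = ((16 - 4*I*√6) + ⅒)² = (161/10 - 4*I*√6)²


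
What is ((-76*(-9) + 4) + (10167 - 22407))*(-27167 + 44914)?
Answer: -205013344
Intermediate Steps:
((-76*(-9) + 4) + (10167 - 22407))*(-27167 + 44914) = ((684 + 4) - 12240)*17747 = (688 - 12240)*17747 = -11552*17747 = -205013344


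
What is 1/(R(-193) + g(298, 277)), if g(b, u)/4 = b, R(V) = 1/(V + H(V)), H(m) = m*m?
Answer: 37056/44170753 ≈ 0.00083893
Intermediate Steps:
H(m) = m**2
R(V) = 1/(V + V**2)
g(b, u) = 4*b
1/(R(-193) + g(298, 277)) = 1/(1/((-193)*(1 - 193)) + 4*298) = 1/(-1/193/(-192) + 1192) = 1/(-1/193*(-1/192) + 1192) = 1/(1/37056 + 1192) = 1/(44170753/37056) = 37056/44170753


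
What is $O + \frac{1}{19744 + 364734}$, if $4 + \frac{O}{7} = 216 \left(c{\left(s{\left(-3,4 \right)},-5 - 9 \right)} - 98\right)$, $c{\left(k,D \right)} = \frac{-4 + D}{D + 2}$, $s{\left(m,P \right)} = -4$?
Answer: $- \frac{56109181407}{384478} \approx -1.4594 \cdot 10^{5}$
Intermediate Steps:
$c{\left(k,D \right)} = \frac{-4 + D}{2 + D}$
$O = -145936$ ($O = -28 + 7 \cdot 216 \left(\frac{-4 - 14}{2 - 14} - 98\right) = -28 + 7 \cdot 216 \left(\frac{1}{-12} \left(-18\right) - 98\right) = -28 + 7 \cdot 216 \left(\left(- \frac{1}{12}\right) \left(-18\right) - 98\right) = -28 + 7 \cdot 216 \left(\frac{3}{2} - 98\right) = -28 + 7 \cdot 216 \left(- \frac{193}{2}\right) = -28 + 7 \left(-20844\right) = -28 - 145908 = -145936$)
$O + \frac{1}{19744 + 364734} = -145936 + \frac{1}{19744 + 364734} = -145936 + \frac{1}{384478} = - \frac{56109181407}{384478}$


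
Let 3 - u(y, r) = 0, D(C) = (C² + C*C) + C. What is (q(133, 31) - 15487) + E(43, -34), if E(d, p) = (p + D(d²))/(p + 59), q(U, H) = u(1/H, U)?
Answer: 6452317/25 ≈ 2.5809e+5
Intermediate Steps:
D(C) = C + 2*C² (D(C) = (C² + C²) + C = 2*C² + C = C + 2*C²)
u(y, r) = 3 (u(y, r) = 3 - 1*0 = 3 + 0 = 3)
q(U, H) = 3
E(d, p) = (p + d²*(1 + 2*d²))/(59 + p) (E(d, p) = (p + d²*(1 + 2*d²))/(p + 59) = (p + d²*(1 + 2*d²))/(59 + p))
(q(133, 31) - 15487) + E(43, -34) = (3 - 15487) + (-34 + 43² + 2*43⁴)/(59 - 34) = -15484 + (-34 + 1849 + 2*3418801)/25 = -15484 + (-34 + 1849 + 6837602)/25 = -15484 + (1/25)*6839417 = -15484 + 6839417/25 = 6452317/25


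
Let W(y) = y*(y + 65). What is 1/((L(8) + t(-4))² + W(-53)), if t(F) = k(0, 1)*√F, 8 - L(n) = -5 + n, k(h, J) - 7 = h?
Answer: -807/670849 - 140*I/670849 ≈ -0.001203 - 0.00020869*I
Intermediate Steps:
k(h, J) = 7 + h
L(n) = 13 - n (L(n) = 8 - (-5 + n) = 8 + (5 - n) = 13 - n)
t(F) = 7*√F (t(F) = (7 + 0)*√F = 7*√F)
W(y) = y*(65 + y)
1/((L(8) + t(-4))² + W(-53)) = 1/(((13 - 1*8) + 7*√(-4))² - 53*(65 - 53)) = 1/(((13 - 8) + 7*(2*I))² - 53*12) = 1/((5 + 14*I)² - 636) = 1/(-636 + (5 + 14*I)²)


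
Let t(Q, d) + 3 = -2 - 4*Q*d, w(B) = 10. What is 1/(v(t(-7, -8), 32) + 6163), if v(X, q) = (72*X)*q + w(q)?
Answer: -1/521443 ≈ -1.9178e-6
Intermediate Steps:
t(Q, d) = -5 - 4*Q*d (t(Q, d) = -3 + (-2 - 4*Q*d) = -5 - 4*Q*d)
v(X, q) = 10 + 72*X*q (v(X, q) = (72*X)*q + 10 = 72*X*q + 10 = 10 + 72*X*q)
1/(v(t(-7, -8), 32) + 6163) = 1/((10 + 72*(-5 - 4*(-7)*(-8))*32) + 6163) = 1/((10 + 72*(-5 - 224)*32) + 6163) = 1/((10 + 72*(-229)*32) + 6163) = 1/((10 - 527616) + 6163) = 1/(-527606 + 6163) = 1/(-521443) = -1/521443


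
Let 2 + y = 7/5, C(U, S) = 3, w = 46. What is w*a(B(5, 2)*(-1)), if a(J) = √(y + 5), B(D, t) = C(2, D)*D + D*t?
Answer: 46*√110/5 ≈ 96.490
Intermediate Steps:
y = -⅗ (y = -2 + 7/5 = -⅗ ≈ -0.60000)
B(D, t) = 3*D + D*t
a(J) = √110/5 (a(J) = √(-⅗ + 5) = √(22/5) = √110/5)
w*a(B(5, 2)*(-1)) = 46*(√110/5) = 46*√110/5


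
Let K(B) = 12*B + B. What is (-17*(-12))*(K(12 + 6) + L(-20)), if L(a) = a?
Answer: 43656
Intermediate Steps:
K(B) = 13*B
(-17*(-12))*(K(12 + 6) + L(-20)) = (-17*(-12))*(13*(12 + 6) - 20) = 204*(13*18 - 20) = 204*(234 - 20) = 204*214 = 43656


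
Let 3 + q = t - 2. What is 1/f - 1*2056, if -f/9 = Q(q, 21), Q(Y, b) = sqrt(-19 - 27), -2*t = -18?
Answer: -2056 + I*sqrt(46)/414 ≈ -2056.0 + 0.016382*I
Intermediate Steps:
t = 9 (t = -1/2*(-18) = 9)
q = 4 (q = -3 + (9 - 2) = -3 + 7 = 4)
Q(Y, b) = I*sqrt(46) (Q(Y, b) = sqrt(-46) = I*sqrt(46))
f = -9*I*sqrt(46) ≈ -61.041*I
1/f - 1*2056 = 1/(-9*I*sqrt(46)) - 1*2056 = I*sqrt(46)/414 - 2056 = -2056 + I*sqrt(46)/414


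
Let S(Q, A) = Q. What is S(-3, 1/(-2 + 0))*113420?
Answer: -340260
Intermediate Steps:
S(-3, 1/(-2 + 0))*113420 = -3*113420 = -340260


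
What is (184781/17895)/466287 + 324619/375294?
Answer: 902919036963683/1043843465299770 ≈ 0.86500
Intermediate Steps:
(184781/17895)/466287 + 324619/375294 = (184781*(1/17895))*(1/466287) + 324619*(1/375294) = (184781/17895)*(1/466287) + 324619/375294 = 184781/8344205865 + 324619/375294 = 902919036963683/1043843465299770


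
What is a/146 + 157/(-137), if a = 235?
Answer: 9273/20002 ≈ 0.46360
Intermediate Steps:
a/146 + 157/(-137) = 235/146 + 157/(-137) = 235*(1/146) + 157*(-1/137) = 235/146 - 157/137 = 9273/20002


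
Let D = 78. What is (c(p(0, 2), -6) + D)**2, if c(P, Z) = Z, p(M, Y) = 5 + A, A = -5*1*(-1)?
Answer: 5184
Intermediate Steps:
A = 5 (A = -5*(-1) = 5)
p(M, Y) = 10 (p(M, Y) = 5 + 5 = 10)
(c(p(0, 2), -6) + D)**2 = (-6 + 78)**2 = 72**2 = 5184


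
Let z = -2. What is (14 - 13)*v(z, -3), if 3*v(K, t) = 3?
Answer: 1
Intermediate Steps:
v(K, t) = 1 (v(K, t) = (⅓)*3 = 1)
(14 - 13)*v(z, -3) = (14 - 13)*1 = 1*1 = 1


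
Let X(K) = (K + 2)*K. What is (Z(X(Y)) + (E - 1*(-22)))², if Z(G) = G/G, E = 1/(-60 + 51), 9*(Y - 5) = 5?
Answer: 42436/81 ≈ 523.90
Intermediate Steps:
Y = 50/9 (Y = 5 + (⅑)*5 = 5 + 5/9 = 50/9 ≈ 5.5556)
E = -⅑ (E = 1/(-9) = -⅑ ≈ -0.11111)
X(K) = K*(2 + K) (X(K) = (2 + K)*K = K*(2 + K))
Z(G) = 1
(Z(X(Y)) + (E - 1*(-22)))² = (1 + (-⅑ - 1*(-22)))² = (1 + (-⅑ + 22))² = (1 + 197/9)² = (206/9)² = 42436/81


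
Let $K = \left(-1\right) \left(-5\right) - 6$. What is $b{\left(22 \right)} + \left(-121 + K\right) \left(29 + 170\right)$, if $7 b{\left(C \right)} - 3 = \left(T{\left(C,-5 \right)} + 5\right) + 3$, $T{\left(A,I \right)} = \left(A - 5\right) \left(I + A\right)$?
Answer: $- \frac{169646}{7} \approx -24235.0$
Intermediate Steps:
$K = -1$ ($K = 5 - 6 = -1$)
$T{\left(A,I \right)} = \left(-5 + A\right) \left(A + I\right)$
$b{\left(C \right)} = \frac{36}{7} - \frac{10 C}{7} + \frac{C^{2}}{7}$ ($b{\left(C \right)} = \frac{3}{7} + \frac{\left(\left(C^{2} - 5 C - -25 + C \left(-5\right)\right) + 5\right) + 3}{7} = \frac{3}{7} + \frac{\left(\left(C^{2} - 5 C + 25 - 5 C\right) + 5\right) + 3}{7} = \frac{3}{7} + \frac{\left(\left(25 + C^{2} - 10 C\right) + 5\right) + 3}{7} = \frac{3}{7} + \frac{\left(30 + C^{2} - 10 C\right) + 3}{7} = \frac{3}{7} + \frac{33 + C^{2} - 10 C}{7} = \frac{3}{7} + \left(\frac{33}{7} - \frac{10 C}{7} + \frac{C^{2}}{7}\right) = \frac{36}{7} - \frac{10 C}{7} + \frac{C^{2}}{7}$)
$b{\left(22 \right)} + \left(-121 + K\right) \left(29 + 170\right) = \left(\frac{36}{7} - \frac{220}{7} + \frac{22^{2}}{7}\right) + \left(-121 - 1\right) \left(29 + 170\right) = \left(\frac{36}{7} - \frac{220}{7} + \frac{1}{7} \cdot 484\right) - 24278 = \left(\frac{36}{7} - \frac{220}{7} + \frac{484}{7}\right) - 24278 = \frac{300}{7} - 24278 = - \frac{169646}{7}$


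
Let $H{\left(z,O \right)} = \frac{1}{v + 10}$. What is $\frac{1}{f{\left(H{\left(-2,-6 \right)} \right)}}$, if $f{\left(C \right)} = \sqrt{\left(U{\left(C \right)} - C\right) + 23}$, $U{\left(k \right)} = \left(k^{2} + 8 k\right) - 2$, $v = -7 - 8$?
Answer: $\frac{5 \sqrt{491}}{491} \approx 0.22565$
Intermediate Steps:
$v = -15$ ($v = -7 - 8 = -15$)
$H{\left(z,O \right)} = - \frac{1}{5}$ ($H{\left(z,O \right)} = \frac{1}{-15 + 10} = \frac{1}{-5} = - \frac{1}{5}$)
$U{\left(k \right)} = -2 + k^{2} + 8 k$
$f{\left(C \right)} = \sqrt{21 + C^{2} + 7 C}$ ($f{\left(C \right)} = \sqrt{\left(\left(-2 + C^{2} + 8 C\right) - C\right) + 23} = \sqrt{\left(-2 + C^{2} + 7 C\right) + 23} = \sqrt{21 + C^{2} + 7 C}$)
$\frac{1}{f{\left(H{\left(-2,-6 \right)} \right)}} = \frac{1}{\sqrt{21 + \left(- \frac{1}{5}\right)^{2} + 7 \left(- \frac{1}{5}\right)}} = \frac{1}{\sqrt{21 + \frac{1}{25} - \frac{7}{5}}} = \frac{1}{\sqrt{\frac{491}{25}}} = \frac{1}{\frac{1}{5} \sqrt{491}} = \frac{5 \sqrt{491}}{491}$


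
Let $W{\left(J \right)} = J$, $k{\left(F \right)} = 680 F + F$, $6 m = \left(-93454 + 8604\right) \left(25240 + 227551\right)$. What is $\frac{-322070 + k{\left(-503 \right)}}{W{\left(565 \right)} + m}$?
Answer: $\frac{1993839}{10724656480} \approx 0.00018591$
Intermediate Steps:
$m = - \frac{10724658175}{3}$ ($m = \frac{\left(-93454 + 8604\right) \left(25240 + 227551\right)}{6} = \frac{\left(-84850\right) 252791}{6} = \frac{1}{6} \left(-21449316350\right) = - \frac{10724658175}{3} \approx -3.5749 \cdot 10^{9}$)
$k{\left(F \right)} = 681 F$
$\frac{-322070 + k{\left(-503 \right)}}{W{\left(565 \right)} + m} = \frac{-322070 + 681 \left(-503\right)}{565 - \frac{10724658175}{3}} = \frac{-322070 - 342543}{- \frac{10724656480}{3}} = \left(-664613\right) \left(- \frac{3}{10724656480}\right) = \frac{1993839}{10724656480}$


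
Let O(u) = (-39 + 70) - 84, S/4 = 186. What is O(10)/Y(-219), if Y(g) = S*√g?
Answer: 53*I*√219/162936 ≈ 0.0048137*I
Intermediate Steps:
S = 744 (S = 4*186 = 744)
O(u) = -53 (O(u) = 31 - 84 = -53)
Y(g) = 744*√g
O(10)/Y(-219) = -53*(-I*√219/162936) = -(-53)*I*√219/162936 = 53*I*√219/162936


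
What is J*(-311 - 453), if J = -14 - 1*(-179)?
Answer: -126060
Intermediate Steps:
J = 165 (J = -14 + 179 = 165)
J*(-311 - 453) = 165*(-311 - 453) = 165*(-764) = -126060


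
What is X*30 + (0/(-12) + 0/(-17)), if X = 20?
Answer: 600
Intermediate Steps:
X*30 + (0/(-12) + 0/(-17)) = 20*30 + (0/(-12) + 0/(-17)) = 600 + (0*(-1/12) + 0*(-1/17)) = 600 + (0 + 0) = 600 + 0 = 600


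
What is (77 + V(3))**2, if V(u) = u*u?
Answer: 7396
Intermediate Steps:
V(u) = u**2
(77 + V(3))**2 = (77 + 3**2)**2 = (77 + 9)**2 = 86**2 = 7396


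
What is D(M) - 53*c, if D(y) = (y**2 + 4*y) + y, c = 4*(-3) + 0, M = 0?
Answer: 636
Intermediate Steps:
c = -12 (c = -12 + 0 = -12)
D(y) = y**2 + 5*y
D(M) - 53*c = 0*(5 + 0) - 53*(-12) = 0*5 + 636 = 0 + 636 = 636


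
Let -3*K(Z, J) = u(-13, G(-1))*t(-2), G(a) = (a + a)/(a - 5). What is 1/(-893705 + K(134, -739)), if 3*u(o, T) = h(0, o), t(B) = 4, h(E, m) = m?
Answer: -9/8043293 ≈ -1.1189e-6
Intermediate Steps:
G(a) = 2*a/(-5 + a) (G(a) = (2*a)/(-5 + a) = 2*a/(-5 + a))
u(o, T) = o/3
K(Z, J) = 52/9 (K(Z, J) = -(⅓)*(-13)*4/3 = -(-13)*4/9 = -⅓*(-52/3) = 52/9)
1/(-893705 + K(134, -739)) = 1/(-893705 + 52/9) = 1/(-8043293/9) = -9/8043293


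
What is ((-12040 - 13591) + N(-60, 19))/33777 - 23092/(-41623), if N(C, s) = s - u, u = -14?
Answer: -285487070/1405900071 ≈ -0.20306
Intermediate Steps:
N(C, s) = 14 + s (N(C, s) = s - 1*(-14) = s + 14 = 14 + s)
((-12040 - 13591) + N(-60, 19))/33777 - 23092/(-41623) = ((-12040 - 13591) + (14 + 19))/33777 - 23092/(-41623) = (-25631 + 33)*(1/33777) - 23092*(-1/41623) = -25598*1/33777 + 23092/41623 = -25598/33777 + 23092/41623 = -285487070/1405900071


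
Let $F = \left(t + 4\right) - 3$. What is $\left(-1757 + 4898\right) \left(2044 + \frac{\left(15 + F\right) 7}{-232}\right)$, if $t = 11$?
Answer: $\frac{1488893679}{232} \approx 6.4176 \cdot 10^{6}$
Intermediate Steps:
$F = 12$ ($F = \left(11 + 4\right) - 3 = 15 - 3 = 12$)
$\left(-1757 + 4898\right) \left(2044 + \frac{\left(15 + F\right) 7}{-232}\right) = \left(-1757 + 4898\right) \left(2044 + \frac{\left(15 + 12\right) 7}{-232}\right) = 3141 \left(2044 + 27 \cdot 7 \left(- \frac{1}{232}\right)\right) = 3141 \left(2044 + 189 \left(- \frac{1}{232}\right)\right) = 3141 \left(2044 - \frac{189}{232}\right) = 3141 \cdot \frac{474019}{232} = \frac{1488893679}{232}$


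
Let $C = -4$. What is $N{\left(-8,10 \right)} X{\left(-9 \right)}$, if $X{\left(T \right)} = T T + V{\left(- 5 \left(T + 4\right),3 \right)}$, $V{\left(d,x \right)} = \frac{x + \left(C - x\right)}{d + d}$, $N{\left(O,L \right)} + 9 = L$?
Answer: $\frac{2023}{25} \approx 80.92$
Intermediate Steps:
$N{\left(O,L \right)} = -9 + L$
$V{\left(d,x \right)} = - \frac{2}{d}$ ($V{\left(d,x \right)} = \frac{x - \left(4 + x\right)}{d + d} = - \frac{4}{2 d} = - 4 \frac{1}{2 d} = - \frac{2}{d}$)
$X{\left(T \right)} = T^{2} - \frac{2}{-20 - 5 T}$ ($X{\left(T \right)} = T T - \frac{2}{\left(-5\right) \left(T + 4\right)} = T^{2} - \frac{2}{\left(-5\right) \left(4 + T\right)} = T^{2} - \frac{2}{-20 - 5 T}$)
$N{\left(-8,10 \right)} X{\left(-9 \right)} = \left(-9 + 10\right) \frac{2 + 5 \left(-9\right)^{2} \left(4 - 9\right)}{5 \left(4 - 9\right)} = 1 \frac{2 + 5 \cdot 81 \left(-5\right)}{5 \left(-5\right)} = 1 \cdot \frac{1}{5} \left(- \frac{1}{5}\right) \left(2 - 2025\right) = 1 \cdot \frac{1}{5} \left(- \frac{1}{5}\right) \left(-2023\right) = 1 \cdot \frac{2023}{25} = \frac{2023}{25}$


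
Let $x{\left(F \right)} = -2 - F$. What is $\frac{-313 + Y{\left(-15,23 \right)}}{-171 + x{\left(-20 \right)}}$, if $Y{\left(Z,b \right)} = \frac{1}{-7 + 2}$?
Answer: $\frac{174}{85} \approx 2.0471$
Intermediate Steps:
$Y{\left(Z,b \right)} = - \frac{1}{5}$ ($Y{\left(Z,b \right)} = \frac{1}{-5} = - \frac{1}{5}$)
$\frac{-313 + Y{\left(-15,23 \right)}}{-171 + x{\left(-20 \right)}} = \frac{-313 - \frac{1}{5}}{-171 - -18} = - \frac{1566}{5 \left(-171 + \left(-2 + 20\right)\right)} = - \frac{1566}{5 \left(-171 + 18\right)} = - \frac{1566}{5 \left(-153\right)} = \left(- \frac{1566}{5}\right) \left(- \frac{1}{153}\right) = \frac{174}{85}$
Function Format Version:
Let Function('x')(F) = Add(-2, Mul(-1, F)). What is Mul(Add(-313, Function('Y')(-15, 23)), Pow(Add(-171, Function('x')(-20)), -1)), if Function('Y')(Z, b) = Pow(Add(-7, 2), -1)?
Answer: Rational(174, 85) ≈ 2.0471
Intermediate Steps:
Function('Y')(Z, b) = Rational(-1, 5) (Function('Y')(Z, b) = Pow(-5, -1) = Rational(-1, 5))
Mul(Add(-313, Function('Y')(-15, 23)), Pow(Add(-171, Function('x')(-20)), -1)) = Mul(Add(-313, Rational(-1, 5)), Pow(Add(-171, Add(-2, Mul(-1, -20))), -1)) = Mul(Rational(-1566, 5), Pow(Add(-171, Add(-2, 20)), -1)) = Mul(Rational(-1566, 5), Pow(Add(-171, 18), -1)) = Mul(Rational(-1566, 5), Pow(-153, -1)) = Mul(Rational(-1566, 5), Rational(-1, 153)) = Rational(174, 85)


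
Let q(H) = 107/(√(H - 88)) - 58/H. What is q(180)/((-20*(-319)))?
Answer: -1/19800 + 107*√23/293480 ≈ 0.0016980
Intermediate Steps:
q(H) = -58/H + 107/√(-88 + H) (q(H) = 107/(√(-88 + H)) - 58/H = 107/√(-88 + H) - 58/H = -58/H + 107/√(-88 + H))
q(180)/((-20*(-319))) = (-58/180 + 107/√(-88 + 180))/((-20*(-319))) = (-58*1/180 + 107/√92)/6380 = (-29/90 + 107*(√23/46))*(1/6380) = (-29/90 + 107*√23/46)*(1/6380) = -1/19800 + 107*√23/293480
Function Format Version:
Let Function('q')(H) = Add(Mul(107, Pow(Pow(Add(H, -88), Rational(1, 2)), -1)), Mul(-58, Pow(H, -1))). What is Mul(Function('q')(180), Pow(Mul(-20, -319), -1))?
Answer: Add(Rational(-1, 19800), Mul(Rational(107, 293480), Pow(23, Rational(1, 2)))) ≈ 0.0016980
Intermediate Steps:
Function('q')(H) = Add(Mul(-58, Pow(H, -1)), Mul(107, Pow(Add(-88, H), Rational(-1, 2)))) (Function('q')(H) = Add(Mul(107, Pow(Pow(Add(-88, H), Rational(1, 2)), -1)), Mul(-58, Pow(H, -1))) = Add(Mul(107, Pow(Add(-88, H), Rational(-1, 2))), Mul(-58, Pow(H, -1))) = Add(Mul(-58, Pow(H, -1)), Mul(107, Pow(Add(-88, H), Rational(-1, 2)))))
Mul(Function('q')(180), Pow(Mul(-20, -319), -1)) = Mul(Add(Mul(-58, Pow(180, -1)), Mul(107, Pow(Add(-88, 180), Rational(-1, 2)))), Pow(Mul(-20, -319), -1)) = Mul(Add(Mul(-58, Rational(1, 180)), Mul(107, Pow(92, Rational(-1, 2)))), Pow(6380, -1)) = Mul(Add(Rational(-29, 90), Mul(107, Mul(Rational(1, 46), Pow(23, Rational(1, 2))))), Rational(1, 6380)) = Mul(Add(Rational(-29, 90), Mul(Rational(107, 46), Pow(23, Rational(1, 2)))), Rational(1, 6380)) = Add(Rational(-1, 19800), Mul(Rational(107, 293480), Pow(23, Rational(1, 2))))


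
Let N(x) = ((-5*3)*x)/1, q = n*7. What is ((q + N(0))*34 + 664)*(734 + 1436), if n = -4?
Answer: -624960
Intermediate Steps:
q = -28 (q = -4*7 = -28)
N(x) = -15*x (N(x) = -15*x*1 = -15*x)
((q + N(0))*34 + 664)*(734 + 1436) = ((-28 - 15*0)*34 + 664)*(734 + 1436) = ((-28 + 0)*34 + 664)*2170 = (-28*34 + 664)*2170 = (-952 + 664)*2170 = -288*2170 = -624960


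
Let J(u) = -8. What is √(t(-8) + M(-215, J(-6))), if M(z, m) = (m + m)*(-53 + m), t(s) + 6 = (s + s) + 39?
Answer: √993 ≈ 31.512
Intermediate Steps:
t(s) = 33 + 2*s (t(s) = -6 + ((s + s) + 39) = -6 + (2*s + 39) = -6 + (39 + 2*s) = 33 + 2*s)
M(z, m) = 2*m*(-53 + m) (M(z, m) = (2*m)*(-53 + m) = 2*m*(-53 + m))
√(t(-8) + M(-215, J(-6))) = √((33 + 2*(-8)) + 2*(-8)*(-53 - 8)) = √((33 - 16) + 2*(-8)*(-61)) = √(17 + 976) = √993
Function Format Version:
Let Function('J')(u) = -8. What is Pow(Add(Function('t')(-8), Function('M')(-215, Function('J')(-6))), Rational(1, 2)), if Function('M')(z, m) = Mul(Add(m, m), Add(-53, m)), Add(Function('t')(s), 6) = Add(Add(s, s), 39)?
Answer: Pow(993, Rational(1, 2)) ≈ 31.512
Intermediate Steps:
Function('t')(s) = Add(33, Mul(2, s)) (Function('t')(s) = Add(-6, Add(Add(s, s), 39)) = Add(-6, Add(Mul(2, s), 39)) = Add(-6, Add(39, Mul(2, s))) = Add(33, Mul(2, s)))
Function('M')(z, m) = Mul(2, m, Add(-53, m)) (Function('M')(z, m) = Mul(Mul(2, m), Add(-53, m)) = Mul(2, m, Add(-53, m)))
Pow(Add(Function('t')(-8), Function('M')(-215, Function('J')(-6))), Rational(1, 2)) = Pow(Add(Add(33, Mul(2, -8)), Mul(2, -8, Add(-53, -8))), Rational(1, 2)) = Pow(Add(Add(33, -16), Mul(2, -8, -61)), Rational(1, 2)) = Pow(Add(17, 976), Rational(1, 2)) = Pow(993, Rational(1, 2))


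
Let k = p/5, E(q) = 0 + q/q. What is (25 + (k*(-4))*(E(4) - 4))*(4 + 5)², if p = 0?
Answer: 2025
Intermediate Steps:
E(q) = 1 (E(q) = 0 + 1 = 1)
k = 0 (k = 0/5 = 0*(⅕) = 0)
(25 + (k*(-4))*(E(4) - 4))*(4 + 5)² = (25 + (0*(-4))*(1 - 4))*(4 + 5)² = (25 + 0*(-3))*9² = (25 + 0)*81 = 25*81 = 2025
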